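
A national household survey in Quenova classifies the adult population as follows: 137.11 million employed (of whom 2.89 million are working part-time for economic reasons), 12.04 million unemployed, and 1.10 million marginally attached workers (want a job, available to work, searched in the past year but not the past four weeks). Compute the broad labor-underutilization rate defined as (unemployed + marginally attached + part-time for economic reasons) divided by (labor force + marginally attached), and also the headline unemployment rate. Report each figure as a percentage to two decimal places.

Labor force = 137.11 + 12.04 = 149.15 million.
Numerator = 12.04 + 1.10 + 2.89 = 16.03 million.
Denominator = 149.15 + 1.10 = 150.25 million.
Broad rate = 16.03 / 150.25 = 10.67%.
Headline unemployment rate = 12.04 / 149.15 = 8.07%.

Broad underutilization rate ≈ 10.67%; headline unemployment rate ≈ 8.07%.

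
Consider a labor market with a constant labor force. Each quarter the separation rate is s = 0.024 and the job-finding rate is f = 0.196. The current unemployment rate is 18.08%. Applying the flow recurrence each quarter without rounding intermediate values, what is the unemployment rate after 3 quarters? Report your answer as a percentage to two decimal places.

With a fixed labor force, u_{t+1} = u_t + s·(1−u_t) − f·u_t = u_t·(1−s−f) + s.
Here 1−s−f = 0.780 and s = 0.024.
u_1 = 0.180800 × 0.780 + 0.024 = 0.165024.
u_2 = 0.165024 × 0.780 + 0.024 = 0.152719.
u_3 = 0.152719 × 0.780 + 0.024 = 0.143121.

Unemployment rate after three quarters ≈ 14.31%.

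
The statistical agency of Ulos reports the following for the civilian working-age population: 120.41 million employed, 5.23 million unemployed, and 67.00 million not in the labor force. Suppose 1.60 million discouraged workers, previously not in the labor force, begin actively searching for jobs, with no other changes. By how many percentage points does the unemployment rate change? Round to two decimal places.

The unemployment rate changes by +1.21 percentage points.

Initially, labor force = 120.41 + 5.23 = 125.64 million, so u = 5.23/125.64 = 4.16%.
After the change, unemployed and labor force both rise by 1.60 → E = 120.41, U = 6.83, labor force = 127.24 million.
New unemployment rate = 6.83 / 127.24 = 5.37%.
Change = 5.37% − 4.16% = +1.21 percentage points.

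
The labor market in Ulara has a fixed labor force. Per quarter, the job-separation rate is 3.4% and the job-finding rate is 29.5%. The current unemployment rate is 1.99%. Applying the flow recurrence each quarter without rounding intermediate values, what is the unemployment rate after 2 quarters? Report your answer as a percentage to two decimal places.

With a fixed labor force, u_{t+1} = u_t + s·(1−u_t) − f·u_t = u_t·(1−s−f) + s.
Here 1−s−f = 0.671 and s = 0.034.
u_1 = 0.019900 × 0.671 + 0.034 = 0.047353.
u_2 = 0.047353 × 0.671 + 0.034 = 0.065774.

Unemployment rate after two quarters ≈ 6.58%.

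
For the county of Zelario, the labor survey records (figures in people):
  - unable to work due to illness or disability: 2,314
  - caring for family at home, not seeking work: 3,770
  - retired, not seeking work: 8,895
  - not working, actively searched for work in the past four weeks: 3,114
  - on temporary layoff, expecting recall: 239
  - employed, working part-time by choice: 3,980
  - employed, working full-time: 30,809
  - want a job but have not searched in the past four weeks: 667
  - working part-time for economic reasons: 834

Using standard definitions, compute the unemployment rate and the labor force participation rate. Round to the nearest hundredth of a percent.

Employed = 3,980 + 30,809 + 834 = 35,623 (anyone who worked, including part-time for economic reasons, counts as employed).
Unemployed = 3,114 + 239 = 3,353 (jobless and actively searching, or on temporary layoff).
Labor force = 35,623 + 3,353 = 38,976.
Not in labor force = 2,314 + 3,770 + 8,895 + 667 = 15,646 (those not working and not actively searching are outside the labor force — including those who want a job but have given up searching).
Civilian working-age population = 38,976 + 15,646 = 54,622.
Unemployment rate = 3,353 / 38,976 = 8.60%.
Labor force participation rate = 38,976 / 54,622 = 71.36%.

Unemployment rate ≈ 8.60%; labor force participation rate ≈ 71.36%.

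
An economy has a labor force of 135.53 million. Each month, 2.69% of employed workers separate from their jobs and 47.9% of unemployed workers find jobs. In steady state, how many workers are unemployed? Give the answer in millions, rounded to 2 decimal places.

About 7.21 million are unemployed in steady state.

Steady-state unemployment rate u* = s/(s+f) = 2.69/(2.69+47.9) = 0.053173.
Unemployed = u* × labor force = 0.053173 × 135.53 ≈ 7.21 million.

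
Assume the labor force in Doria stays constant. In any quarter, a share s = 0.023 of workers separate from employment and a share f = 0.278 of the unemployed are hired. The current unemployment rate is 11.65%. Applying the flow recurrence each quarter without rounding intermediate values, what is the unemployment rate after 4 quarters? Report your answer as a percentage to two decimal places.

Unemployment rate after four quarters ≈ 8.60%.

With a fixed labor force, u_{t+1} = u_t + s·(1−u_t) − f·u_t = u_t·(1−s−f) + s.
Here 1−s−f = 0.699 and s = 0.023.
u_1 = 0.116500 × 0.699 + 0.023 = 0.104434.
u_2 = 0.104434 × 0.699 + 0.023 = 0.095999.
u_3 = 0.095999 × 0.699 + 0.023 = 0.090103.
u_4 = 0.090103 × 0.699 + 0.023 = 0.085982.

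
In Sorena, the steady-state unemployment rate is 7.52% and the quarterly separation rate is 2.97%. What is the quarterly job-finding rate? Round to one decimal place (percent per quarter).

From u* = s/(s+f): f = s·(1−u)/u.
f = 2.97 × (1 − 0.0752) / 0.0752 = 2.7467 / 0.0752 ≈ 36.5% per quarter.

Job-finding rate ≈ 36.5% per quarter.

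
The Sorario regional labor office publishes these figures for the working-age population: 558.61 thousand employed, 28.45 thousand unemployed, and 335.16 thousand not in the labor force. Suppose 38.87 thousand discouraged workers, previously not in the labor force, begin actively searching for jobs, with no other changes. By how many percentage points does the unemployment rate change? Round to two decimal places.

The unemployment rate changes by +5.91 percentage points.

Initially, labor force = 558.61 + 28.45 = 587.06 thousand, so u = 28.45/587.06 = 4.85%.
After the change, unemployed and labor force both rise by 38.87 → E = 558.61, U = 67.32, labor force = 625.93 thousand.
New unemployment rate = 67.32 / 625.93 = 10.76%.
Change = 10.76% − 4.85% = +5.91 percentage points.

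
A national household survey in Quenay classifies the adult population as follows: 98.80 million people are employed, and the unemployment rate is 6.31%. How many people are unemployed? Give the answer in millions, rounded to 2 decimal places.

Let U be the number unemployed. The labor force is E + U, and U/(E+U) = 0.0631.
So U = 0.0631 × 98.80 / (1 − 0.0631) = 6.2343 / 0.9369 ≈ 6.65 million.

About 6.65 million are unemployed.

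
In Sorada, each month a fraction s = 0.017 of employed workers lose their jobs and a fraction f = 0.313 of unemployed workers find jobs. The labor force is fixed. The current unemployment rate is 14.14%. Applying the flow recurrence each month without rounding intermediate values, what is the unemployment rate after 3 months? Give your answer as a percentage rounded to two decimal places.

Unemployment rate after three months ≈ 7.85%.

With a fixed labor force, u_{t+1} = u_t + s·(1−u_t) − f·u_t = u_t·(1−s−f) + s.
Here 1−s−f = 0.670 and s = 0.017.
u_1 = 0.141400 × 0.670 + 0.017 = 0.111738.
u_2 = 0.111738 × 0.670 + 0.017 = 0.091864.
u_3 = 0.091864 × 0.670 + 0.017 = 0.078549.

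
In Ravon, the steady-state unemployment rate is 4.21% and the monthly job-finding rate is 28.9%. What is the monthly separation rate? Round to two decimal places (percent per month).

Separation rate ≈ 1.27% per month.

From u* = s/(s+f): s = u·f/(1−u).
s = 0.0421 × 28.9 / (1 − 0.0421) = 1.2167 / 0.9579 ≈ 1.27% per month.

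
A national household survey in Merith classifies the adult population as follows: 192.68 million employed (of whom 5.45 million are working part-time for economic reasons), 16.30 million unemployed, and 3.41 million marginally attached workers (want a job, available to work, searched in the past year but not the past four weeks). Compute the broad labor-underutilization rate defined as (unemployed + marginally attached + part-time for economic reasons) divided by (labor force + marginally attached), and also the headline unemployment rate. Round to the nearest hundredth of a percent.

Broad underutilization rate ≈ 11.85%; headline unemployment rate ≈ 7.80%.

Labor force = 192.68 + 16.30 = 208.98 million.
Numerator = 16.30 + 3.41 + 5.45 = 25.16 million.
Denominator = 208.98 + 3.41 = 212.39 million.
Broad rate = 25.16 / 212.39 = 11.85%.
Headline unemployment rate = 16.30 / 208.98 = 7.80%.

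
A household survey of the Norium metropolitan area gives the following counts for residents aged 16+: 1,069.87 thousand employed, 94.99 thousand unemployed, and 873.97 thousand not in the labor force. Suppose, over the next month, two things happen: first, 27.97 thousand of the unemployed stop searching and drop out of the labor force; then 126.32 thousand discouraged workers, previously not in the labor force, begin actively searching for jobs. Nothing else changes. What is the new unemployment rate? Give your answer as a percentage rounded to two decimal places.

New unemployment rate ≈ 15.31%.

Initially, labor force = 1,069.87 + 94.99 = 1,164.86 thousand, so u = 94.99/1,164.86 = 8.15%.
After the first change, unemployed and labor force both fall by 27.97 → E = 1,069.87, U = 67.02, labor force = 1,136.89 thousand.
After the second change, unemployed and labor force both rise by 126.32 → E = 1,069.87, U = 193.34, labor force = 1,263.21 thousand.
New unemployment rate = 193.34 / 1,263.21 = 15.31%.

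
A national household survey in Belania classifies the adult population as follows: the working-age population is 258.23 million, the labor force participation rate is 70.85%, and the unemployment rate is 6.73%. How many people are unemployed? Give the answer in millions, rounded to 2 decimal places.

About 12.31 million are unemployed.

Labor force = 0.7085 × 258.23 = 182.96 million.
Unemployed = 0.0673 × 182.96 ≈ 12.31 million.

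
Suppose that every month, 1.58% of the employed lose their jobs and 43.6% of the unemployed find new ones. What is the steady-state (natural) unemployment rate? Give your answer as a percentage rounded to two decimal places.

Steady-state unemployment rate ≈ 3.50%.

At steady state the flows balance: s·E = f·U, so U/(E+U) = s/(s+f).
u* = 1.58 / (1.58 + 43.6) = 1.58 / 45.18 = 3.50%.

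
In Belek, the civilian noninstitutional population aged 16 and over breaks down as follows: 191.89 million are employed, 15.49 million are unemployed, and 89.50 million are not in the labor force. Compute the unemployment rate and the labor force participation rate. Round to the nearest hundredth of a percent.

Unemployment rate ≈ 7.47%; labor force participation rate ≈ 69.85%.

Labor force = employed + unemployed = 191.89 + 15.49 = 207.38 million.
Working-age population = 207.38 + 89.50 = 296.88 million.
Unemployment rate = 15.49 / 207.38 = 7.47%.
Labor force participation rate = 207.38 / 296.88 = 69.85%.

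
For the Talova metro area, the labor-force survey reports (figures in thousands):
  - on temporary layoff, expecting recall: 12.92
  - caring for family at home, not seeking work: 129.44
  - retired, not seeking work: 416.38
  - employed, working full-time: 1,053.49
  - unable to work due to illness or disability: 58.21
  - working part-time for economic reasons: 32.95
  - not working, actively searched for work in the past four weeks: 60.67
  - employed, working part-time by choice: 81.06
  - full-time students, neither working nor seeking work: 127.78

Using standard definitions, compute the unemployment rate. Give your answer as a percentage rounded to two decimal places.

Employed = 1,053.49 + 32.95 + 81.06 = 1,167.50 thousand (anyone who worked, including part-time for economic reasons, counts as employed).
Unemployed = 12.92 + 60.67 = 73.59 thousand (jobless and actively searching, or on temporary layoff).
Labor force = 1,167.50 + 73.59 = 1,241.09 thousand.
Unemployment rate = 73.59 / 1,241.09 = 5.93%.

Unemployment rate ≈ 5.93%.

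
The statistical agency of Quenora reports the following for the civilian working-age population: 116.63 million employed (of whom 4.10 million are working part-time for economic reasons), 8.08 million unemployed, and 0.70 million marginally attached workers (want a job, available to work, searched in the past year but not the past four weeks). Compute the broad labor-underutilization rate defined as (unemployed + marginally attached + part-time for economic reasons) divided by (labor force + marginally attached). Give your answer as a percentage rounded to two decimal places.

Broad underutilization rate ≈ 10.27%.

Labor force = 116.63 + 8.08 = 124.71 million.
Numerator = 8.08 + 0.70 + 4.10 = 12.88 million.
Denominator = 124.71 + 0.70 = 125.41 million.
Broad rate = 12.88 / 125.41 = 10.27%.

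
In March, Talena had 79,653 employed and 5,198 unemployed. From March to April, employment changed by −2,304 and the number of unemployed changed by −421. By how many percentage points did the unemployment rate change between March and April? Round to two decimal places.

March: labor force = 79,653 + 5,198 = 84,851; u = 5,198/84,851 = 6.13%.
April: labor force = 77,349 + 4,777 = 82,126; u = 4,777/82,126 = 5.82%.
Change = 5.82% − 6.13% = −0.31 pp.

The unemployment rate changed by −0.31 percentage points.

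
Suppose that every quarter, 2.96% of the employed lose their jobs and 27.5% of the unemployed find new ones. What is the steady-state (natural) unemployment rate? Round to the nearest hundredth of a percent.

Steady-state unemployment rate ≈ 9.72%.

At steady state the flows balance: s·E = f·U, so U/(E+U) = s/(s+f).
u* = 2.96 / (2.96 + 27.5) = 2.96 / 30.46 = 9.72%.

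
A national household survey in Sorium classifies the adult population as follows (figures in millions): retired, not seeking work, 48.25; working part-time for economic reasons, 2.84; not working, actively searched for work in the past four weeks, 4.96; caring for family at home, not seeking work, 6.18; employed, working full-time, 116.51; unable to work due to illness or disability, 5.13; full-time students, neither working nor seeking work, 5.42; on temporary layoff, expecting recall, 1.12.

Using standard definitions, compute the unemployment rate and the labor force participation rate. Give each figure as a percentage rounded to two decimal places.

Employed = 2.84 + 116.51 = 119.35 million (anyone who worked, including part-time for economic reasons, counts as employed).
Unemployed = 4.96 + 1.12 = 6.08 million (jobless and actively searching, or on temporary layoff).
Labor force = 119.35 + 6.08 = 125.43 million.
Not in labor force = 48.25 + 6.18 + 5.13 + 5.42 = 64.98 million (those not working and not actively searching are outside the labor force).
Civilian working-age population = 125.43 + 64.98 = 190.41 million.
Unemployment rate = 6.08 / 125.43 = 4.85%.
Labor force participation rate = 125.43 / 190.41 = 65.87%.

Unemployment rate ≈ 4.85%; labor force participation rate ≈ 65.87%.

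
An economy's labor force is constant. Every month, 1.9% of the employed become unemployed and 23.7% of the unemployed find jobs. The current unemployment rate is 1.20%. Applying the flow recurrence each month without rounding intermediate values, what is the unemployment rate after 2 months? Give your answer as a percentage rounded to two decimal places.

Unemployment rate after two months ≈ 3.98%.

With a fixed labor force, u_{t+1} = u_t + s·(1−u_t) − f·u_t = u_t·(1−s−f) + s.
Here 1−s−f = 0.744 and s = 0.019.
u_1 = 0.012000 × 0.744 + 0.019 = 0.027928.
u_2 = 0.027928 × 0.744 + 0.019 = 0.039778.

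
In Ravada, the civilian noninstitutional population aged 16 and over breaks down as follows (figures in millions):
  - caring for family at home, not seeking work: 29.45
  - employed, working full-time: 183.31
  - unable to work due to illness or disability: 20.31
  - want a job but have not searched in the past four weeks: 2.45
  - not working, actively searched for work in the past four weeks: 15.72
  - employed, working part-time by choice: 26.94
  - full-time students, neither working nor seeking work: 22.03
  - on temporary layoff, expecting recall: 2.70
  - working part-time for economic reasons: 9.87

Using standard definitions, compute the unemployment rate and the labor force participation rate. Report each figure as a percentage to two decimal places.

Employed = 183.31 + 26.94 + 9.87 = 220.12 million (anyone who worked, including part-time for economic reasons, counts as employed).
Unemployed = 15.72 + 2.70 = 18.42 million (jobless and actively searching, or on temporary layoff).
Labor force = 220.12 + 18.42 = 238.54 million.
Not in labor force = 29.45 + 20.31 + 2.45 + 22.03 = 74.24 million (those not working and not actively searching are outside the labor force — including those who want a job but have given up searching).
Civilian working-age population = 238.54 + 74.24 = 312.78 million.
Unemployment rate = 18.42 / 238.54 = 7.72%.
Labor force participation rate = 238.54 / 312.78 = 76.26%.

Unemployment rate ≈ 7.72%; labor force participation rate ≈ 76.26%.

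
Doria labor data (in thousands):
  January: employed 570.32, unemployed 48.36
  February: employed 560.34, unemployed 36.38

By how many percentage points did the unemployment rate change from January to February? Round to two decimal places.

January: labor force = 570.32 + 48.36 = 618.68; u = 48.36/618.68 = 7.82%.
February: labor force = 560.34 + 36.38 = 596.72; u = 36.38/596.72 = 6.10%.
Change = 6.10% − 7.82% = −1.72 pp.

The unemployment rate changed by −1.72 percentage points.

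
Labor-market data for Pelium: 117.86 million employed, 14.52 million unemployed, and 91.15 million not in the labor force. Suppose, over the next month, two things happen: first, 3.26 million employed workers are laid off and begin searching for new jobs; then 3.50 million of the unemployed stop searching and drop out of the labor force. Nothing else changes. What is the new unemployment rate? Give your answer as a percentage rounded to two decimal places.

Initially, labor force = 117.86 + 14.52 = 132.38 million, so u = 14.52/132.38 = 10.97%.
After the first change, employed falls and unemployed rises by 3.26; labor force unchanged → E = 114.60, U = 17.78, labor force = 132.38 million.
After the second change, unemployed and labor force both fall by 3.50 → E = 114.60, U = 14.28, labor force = 128.88 million.
New unemployment rate = 14.28 / 128.88 = 11.08%.

New unemployment rate ≈ 11.08%.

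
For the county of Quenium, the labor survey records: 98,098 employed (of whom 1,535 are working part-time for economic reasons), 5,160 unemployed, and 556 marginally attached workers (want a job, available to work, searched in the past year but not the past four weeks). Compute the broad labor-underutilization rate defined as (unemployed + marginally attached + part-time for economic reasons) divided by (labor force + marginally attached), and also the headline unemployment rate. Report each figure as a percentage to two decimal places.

Labor force = 98,098 + 5,160 = 103,258.
Numerator = 5,160 + 556 + 1,535 = 7,251.
Denominator = 103,258 + 556 = 103,814.
Broad rate = 7,251 / 103,814 = 6.98%.
Headline unemployment rate = 5,160 / 103,258 = 5.00%.

Broad underutilization rate ≈ 6.98%; headline unemployment rate ≈ 5.00%.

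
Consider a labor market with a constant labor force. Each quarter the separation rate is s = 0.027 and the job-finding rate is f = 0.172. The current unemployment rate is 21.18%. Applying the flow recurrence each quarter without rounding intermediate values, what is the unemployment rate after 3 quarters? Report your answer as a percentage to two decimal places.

Unemployment rate after three quarters ≈ 17.48%.

With a fixed labor force, u_{t+1} = u_t + s·(1−u_t) − f·u_t = u_t·(1−s−f) + s.
Here 1−s−f = 0.801 and s = 0.027.
u_1 = 0.211800 × 0.801 + 0.027 = 0.196652.
u_2 = 0.196652 × 0.801 + 0.027 = 0.184518.
u_3 = 0.184518 × 0.801 + 0.027 = 0.174799.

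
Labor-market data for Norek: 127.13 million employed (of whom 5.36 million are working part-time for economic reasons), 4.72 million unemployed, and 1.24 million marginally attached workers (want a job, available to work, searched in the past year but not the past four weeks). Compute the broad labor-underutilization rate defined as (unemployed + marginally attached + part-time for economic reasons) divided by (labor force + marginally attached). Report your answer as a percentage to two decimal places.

Labor force = 127.13 + 4.72 = 131.85 million.
Numerator = 4.72 + 1.24 + 5.36 = 11.32 million.
Denominator = 131.85 + 1.24 = 133.09 million.
Broad rate = 11.32 / 133.09 = 8.51%.

Broad underutilization rate ≈ 8.51%.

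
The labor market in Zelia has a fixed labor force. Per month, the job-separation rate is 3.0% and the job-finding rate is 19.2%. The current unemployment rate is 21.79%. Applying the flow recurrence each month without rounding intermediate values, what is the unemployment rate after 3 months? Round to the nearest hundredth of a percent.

With a fixed labor force, u_{t+1} = u_t + s·(1−u_t) − f·u_t = u_t·(1−s−f) + s.
Here 1−s−f = 0.778 and s = 0.030.
u_1 = 0.217900 × 0.778 + 0.030 = 0.199526.
u_2 = 0.199526 × 0.778 + 0.030 = 0.185231.
u_3 = 0.185231 × 0.778 + 0.030 = 0.174110.

Unemployment rate after three months ≈ 17.41%.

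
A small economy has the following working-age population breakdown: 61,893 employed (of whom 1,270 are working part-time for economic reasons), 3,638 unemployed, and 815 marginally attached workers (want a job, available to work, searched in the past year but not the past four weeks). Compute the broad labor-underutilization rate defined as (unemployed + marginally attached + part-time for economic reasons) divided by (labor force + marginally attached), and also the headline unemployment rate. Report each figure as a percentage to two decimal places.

Labor force = 61,893 + 3,638 = 65,531.
Numerator = 3,638 + 815 + 1,270 = 5,723.
Denominator = 65,531 + 815 = 66,346.
Broad rate = 5,723 / 66,346 = 8.63%.
Headline unemployment rate = 3,638 / 65,531 = 5.55%.

Broad underutilization rate ≈ 8.63%; headline unemployment rate ≈ 5.55%.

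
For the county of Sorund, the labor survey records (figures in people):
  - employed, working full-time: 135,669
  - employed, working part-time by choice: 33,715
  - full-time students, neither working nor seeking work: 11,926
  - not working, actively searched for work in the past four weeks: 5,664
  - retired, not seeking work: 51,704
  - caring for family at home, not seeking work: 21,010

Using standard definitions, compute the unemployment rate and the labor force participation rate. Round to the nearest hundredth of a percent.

Employed = 135,669 + 33,715 = 169,384.
Unemployed = 5,664.
Labor force = 169,384 + 5,664 = 175,048.
Not in labor force = 11,926 + 51,704 + 21,010 = 84,640 (those not working and not actively searching are outside the labor force).
Civilian working-age population = 175,048 + 84,640 = 259,688.
Unemployment rate = 5,664 / 175,048 = 3.24%.
Labor force participation rate = 175,048 / 259,688 = 67.41%.

Unemployment rate ≈ 3.24%; labor force participation rate ≈ 67.41%.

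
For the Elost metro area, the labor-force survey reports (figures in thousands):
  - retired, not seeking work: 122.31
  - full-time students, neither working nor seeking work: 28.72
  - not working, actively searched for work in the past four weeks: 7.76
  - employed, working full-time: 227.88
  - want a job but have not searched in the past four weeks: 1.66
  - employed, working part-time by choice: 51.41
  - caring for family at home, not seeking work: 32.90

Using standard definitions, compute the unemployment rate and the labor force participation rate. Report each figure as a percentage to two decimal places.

Employed = 227.88 + 51.41 = 279.29 thousand.
Unemployed = 7.76 thousand.
Labor force = 279.29 + 7.76 = 287.05 thousand.
Not in labor force = 122.31 + 28.72 + 1.66 + 32.90 = 185.59 thousand (those not working and not actively searching are outside the labor force — including those who want a job but have given up searching).
Civilian working-age population = 287.05 + 185.59 = 472.64 thousand.
Unemployment rate = 7.76 / 287.05 = 2.70%.
Labor force participation rate = 287.05 / 472.64 = 60.73%.

Unemployment rate ≈ 2.70%; labor force participation rate ≈ 60.73%.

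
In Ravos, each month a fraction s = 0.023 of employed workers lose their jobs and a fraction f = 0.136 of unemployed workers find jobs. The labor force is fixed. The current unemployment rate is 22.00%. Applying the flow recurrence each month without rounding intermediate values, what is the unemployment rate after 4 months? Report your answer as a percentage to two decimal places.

With a fixed labor force, u_{t+1} = u_t + s·(1−u_t) − f·u_t = u_t·(1−s−f) + s.
Here 1−s−f = 0.841 and s = 0.023.
u_1 = 0.220000 × 0.841 + 0.023 = 0.208020.
u_2 = 0.208020 × 0.841 + 0.023 = 0.197945.
u_3 = 0.197945 × 0.841 + 0.023 = 0.189472.
u_4 = 0.189472 × 0.841 + 0.023 = 0.182346.

Unemployment rate after four months ≈ 18.23%.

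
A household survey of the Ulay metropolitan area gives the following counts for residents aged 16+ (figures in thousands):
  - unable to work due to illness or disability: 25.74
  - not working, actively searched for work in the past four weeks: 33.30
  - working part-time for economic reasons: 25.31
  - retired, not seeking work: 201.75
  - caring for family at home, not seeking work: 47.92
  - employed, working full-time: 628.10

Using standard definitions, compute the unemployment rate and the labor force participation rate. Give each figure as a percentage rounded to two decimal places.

Employed = 25.31 + 628.10 = 653.41 thousand (anyone who worked, including part-time for economic reasons, counts as employed).
Unemployed = 33.30 thousand.
Labor force = 653.41 + 33.30 = 686.71 thousand.
Not in labor force = 25.74 + 201.75 + 47.92 = 275.41 thousand (those not working and not actively searching are outside the labor force).
Civilian working-age population = 686.71 + 275.41 = 962.12 thousand.
Unemployment rate = 33.30 / 686.71 = 4.85%.
Labor force participation rate = 686.71 / 962.12 = 71.37%.

Unemployment rate ≈ 4.85%; labor force participation rate ≈ 71.37%.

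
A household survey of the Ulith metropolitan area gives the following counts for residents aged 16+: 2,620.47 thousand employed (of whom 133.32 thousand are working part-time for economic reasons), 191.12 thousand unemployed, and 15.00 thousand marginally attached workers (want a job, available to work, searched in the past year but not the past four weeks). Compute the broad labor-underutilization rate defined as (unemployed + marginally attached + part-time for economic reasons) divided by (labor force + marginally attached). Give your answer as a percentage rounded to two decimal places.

Labor force = 2,620.47 + 191.12 = 2,811.59 thousand.
Numerator = 191.12 + 15.00 + 133.32 = 339.44 thousand.
Denominator = 2,811.59 + 15.00 = 2,826.59 thousand.
Broad rate = 339.44 / 2,826.59 = 12.01%.

Broad underutilization rate ≈ 12.01%.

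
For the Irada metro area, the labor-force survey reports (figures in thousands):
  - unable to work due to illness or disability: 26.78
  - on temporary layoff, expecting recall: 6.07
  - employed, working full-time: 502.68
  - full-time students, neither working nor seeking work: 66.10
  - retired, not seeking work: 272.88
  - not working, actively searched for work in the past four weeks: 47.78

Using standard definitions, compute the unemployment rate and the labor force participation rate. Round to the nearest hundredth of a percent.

Employed = 502.68 thousand.
Unemployed = 6.07 + 47.78 = 53.85 thousand (jobless and actively searching, or on temporary layoff).
Labor force = 502.68 + 53.85 = 556.53 thousand.
Not in labor force = 26.78 + 66.10 + 272.88 = 365.76 thousand (those not working and not actively searching are outside the labor force).
Civilian working-age population = 556.53 + 365.76 = 922.29 thousand.
Unemployment rate = 53.85 / 556.53 = 9.68%.
Labor force participation rate = 556.53 / 922.29 = 60.34%.

Unemployment rate ≈ 9.68%; labor force participation rate ≈ 60.34%.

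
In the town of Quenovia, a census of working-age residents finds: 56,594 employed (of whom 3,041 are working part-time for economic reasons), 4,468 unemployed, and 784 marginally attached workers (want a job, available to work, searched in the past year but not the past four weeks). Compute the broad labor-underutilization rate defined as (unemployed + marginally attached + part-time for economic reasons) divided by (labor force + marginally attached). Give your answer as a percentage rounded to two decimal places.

Broad underutilization rate ≈ 13.41%.

Labor force = 56,594 + 4,468 = 61,062.
Numerator = 4,468 + 784 + 3,041 = 8,293.
Denominator = 61,062 + 784 = 61,846.
Broad rate = 8,293 / 61,846 = 13.41%.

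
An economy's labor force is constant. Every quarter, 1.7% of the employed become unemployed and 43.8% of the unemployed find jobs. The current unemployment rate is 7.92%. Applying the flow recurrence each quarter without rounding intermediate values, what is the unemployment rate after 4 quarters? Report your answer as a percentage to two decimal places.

Unemployment rate after four quarters ≈ 4.11%.

With a fixed labor force, u_{t+1} = u_t + s·(1−u_t) − f·u_t = u_t·(1−s−f) + s.
Here 1−s−f = 0.545 and s = 0.017.
u_1 = 0.079200 × 0.545 + 0.017 = 0.060164.
u_2 = 0.060164 × 0.545 + 0.017 = 0.049789.
u_3 = 0.049789 × 0.545 + 0.017 = 0.044135.
u_4 = 0.044135 × 0.545 + 0.017 = 0.041054.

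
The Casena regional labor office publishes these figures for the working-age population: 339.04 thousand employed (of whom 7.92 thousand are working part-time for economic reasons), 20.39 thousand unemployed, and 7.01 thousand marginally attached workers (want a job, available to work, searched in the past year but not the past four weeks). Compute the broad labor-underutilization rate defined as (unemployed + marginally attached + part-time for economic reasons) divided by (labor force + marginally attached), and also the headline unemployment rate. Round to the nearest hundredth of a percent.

Broad underutilization rate ≈ 9.64%; headline unemployment rate ≈ 5.67%.

Labor force = 339.04 + 20.39 = 359.43 thousand.
Numerator = 20.39 + 7.01 + 7.92 = 35.32 thousand.
Denominator = 359.43 + 7.01 = 366.44 thousand.
Broad rate = 35.32 / 366.44 = 9.64%.
Headline unemployment rate = 20.39 / 359.43 = 5.67%.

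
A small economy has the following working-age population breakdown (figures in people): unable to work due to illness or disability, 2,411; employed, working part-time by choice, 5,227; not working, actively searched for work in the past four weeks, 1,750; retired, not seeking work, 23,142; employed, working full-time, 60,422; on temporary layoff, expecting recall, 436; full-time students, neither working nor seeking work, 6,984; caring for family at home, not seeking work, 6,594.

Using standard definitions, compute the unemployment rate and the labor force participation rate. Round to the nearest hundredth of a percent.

Employed = 5,227 + 60,422 = 65,649.
Unemployed = 1,750 + 436 = 2,186 (jobless and actively searching, or on temporary layoff).
Labor force = 65,649 + 2,186 = 67,835.
Not in labor force = 2,411 + 23,142 + 6,984 + 6,594 = 39,131 (those not working and not actively searching are outside the labor force).
Civilian working-age population = 67,835 + 39,131 = 106,966.
Unemployment rate = 2,186 / 67,835 = 3.22%.
Labor force participation rate = 67,835 / 106,966 = 63.42%.

Unemployment rate ≈ 3.22%; labor force participation rate ≈ 63.42%.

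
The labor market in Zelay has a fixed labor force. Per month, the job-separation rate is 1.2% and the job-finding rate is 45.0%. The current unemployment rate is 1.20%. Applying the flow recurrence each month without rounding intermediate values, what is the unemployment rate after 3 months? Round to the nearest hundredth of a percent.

With a fixed labor force, u_{t+1} = u_t + s·(1−u_t) − f·u_t = u_t·(1−s−f) + s.
Here 1−s−f = 0.538 and s = 0.012.
u_1 = 0.012000 × 0.538 + 0.012 = 0.018456.
u_2 = 0.018456 × 0.538 + 0.012 = 0.021929.
u_3 = 0.021929 × 0.538 + 0.012 = 0.023798.

Unemployment rate after three months ≈ 2.38%.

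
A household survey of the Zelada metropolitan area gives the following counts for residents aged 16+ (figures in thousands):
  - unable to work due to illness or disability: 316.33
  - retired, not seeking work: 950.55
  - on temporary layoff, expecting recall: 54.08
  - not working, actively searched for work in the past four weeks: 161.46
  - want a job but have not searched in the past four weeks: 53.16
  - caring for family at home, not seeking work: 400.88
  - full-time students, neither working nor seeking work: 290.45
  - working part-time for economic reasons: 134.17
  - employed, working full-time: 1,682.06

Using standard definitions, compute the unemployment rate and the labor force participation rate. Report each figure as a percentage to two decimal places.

Unemployment rate ≈ 10.61%; labor force participation rate ≈ 50.25%.

Employed = 134.17 + 1,682.06 = 1,816.23 thousand (anyone who worked, including part-time for economic reasons, counts as employed).
Unemployed = 54.08 + 161.46 = 215.54 thousand (jobless and actively searching, or on temporary layoff).
Labor force = 1,816.23 + 215.54 = 2,031.77 thousand.
Not in labor force = 316.33 + 950.55 + 53.16 + 400.88 + 290.45 = 2,011.37 thousand (those not working and not actively searching are outside the labor force — including those who want a job but have given up searching).
Civilian working-age population = 2,031.77 + 2,011.37 = 4,043.14 thousand.
Unemployment rate = 215.54 / 2,031.77 = 10.61%.
Labor force participation rate = 2,031.77 / 4,043.14 = 50.25%.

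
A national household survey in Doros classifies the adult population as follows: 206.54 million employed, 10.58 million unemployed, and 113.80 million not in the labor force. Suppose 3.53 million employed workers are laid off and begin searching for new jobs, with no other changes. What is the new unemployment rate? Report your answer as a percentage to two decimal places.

Initially, labor force = 206.54 + 10.58 = 217.12 million, so u = 10.58/217.12 = 4.87%.
After the change, employed falls and unemployed rises by 3.53; labor force unchanged → E = 203.01, U = 14.11, labor force = 217.12 million.
New unemployment rate = 14.11 / 217.12 = 6.50%.

New unemployment rate ≈ 6.50%.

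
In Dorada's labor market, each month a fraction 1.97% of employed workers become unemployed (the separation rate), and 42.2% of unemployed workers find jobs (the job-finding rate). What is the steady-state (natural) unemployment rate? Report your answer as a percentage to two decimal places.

At steady state the flows balance: s·E = f·U, so U/(E+U) = s/(s+f).
u* = 1.97 / (1.97 + 42.2) = 1.97 / 44.17 = 4.46%.

Steady-state unemployment rate ≈ 4.46%.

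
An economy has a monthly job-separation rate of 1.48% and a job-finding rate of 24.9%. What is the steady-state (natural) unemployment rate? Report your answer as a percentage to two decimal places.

At steady state the flows balance: s·E = f·U, so U/(E+U) = s/(s+f).
u* = 1.48 / (1.48 + 24.9) = 1.48 / 26.38 = 5.61%.

Steady-state unemployment rate ≈ 5.61%.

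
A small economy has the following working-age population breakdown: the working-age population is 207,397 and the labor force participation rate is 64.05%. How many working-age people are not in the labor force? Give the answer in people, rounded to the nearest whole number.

Share not in the labor force = 1 − 0.6405 = 0.3595.
Not in labor force = 0.3595 × 207,397 ≈ 74,559.

About 74,559 are not in the labor force.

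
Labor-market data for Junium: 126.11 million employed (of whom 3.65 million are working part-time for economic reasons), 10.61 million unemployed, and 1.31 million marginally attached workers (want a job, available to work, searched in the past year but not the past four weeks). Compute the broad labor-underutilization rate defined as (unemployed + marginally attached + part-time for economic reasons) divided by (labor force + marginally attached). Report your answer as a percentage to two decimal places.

Broad underutilization rate ≈ 11.28%.

Labor force = 126.11 + 10.61 = 136.72 million.
Numerator = 10.61 + 1.31 + 3.65 = 15.57 million.
Denominator = 136.72 + 1.31 = 138.03 million.
Broad rate = 15.57 / 138.03 = 11.28%.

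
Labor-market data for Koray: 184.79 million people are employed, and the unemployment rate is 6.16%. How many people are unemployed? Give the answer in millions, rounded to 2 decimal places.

About 12.13 million are unemployed.

Let U be the number unemployed. The labor force is E + U, and U/(E+U) = 0.0616.
So U = 0.0616 × 184.79 / (1 − 0.0616) = 11.3831 / 0.9384 ≈ 12.13 million.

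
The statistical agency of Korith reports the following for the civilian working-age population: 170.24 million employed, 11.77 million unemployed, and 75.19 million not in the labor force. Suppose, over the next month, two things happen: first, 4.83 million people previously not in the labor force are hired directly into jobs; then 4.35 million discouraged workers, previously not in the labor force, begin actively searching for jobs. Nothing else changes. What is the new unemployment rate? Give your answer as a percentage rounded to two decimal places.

New unemployment rate ≈ 8.43%.

Initially, labor force = 170.24 + 11.77 = 182.01 million, so u = 11.77/182.01 = 6.47%.
After the first change, employed and labor force both rise by 4.83; unemployed unchanged → E = 175.07, U = 11.77, labor force = 186.84 million.
After the second change, unemployed and labor force both rise by 4.35 → E = 175.07, U = 16.12, labor force = 191.19 million.
New unemployment rate = 16.12 / 191.19 = 8.43%.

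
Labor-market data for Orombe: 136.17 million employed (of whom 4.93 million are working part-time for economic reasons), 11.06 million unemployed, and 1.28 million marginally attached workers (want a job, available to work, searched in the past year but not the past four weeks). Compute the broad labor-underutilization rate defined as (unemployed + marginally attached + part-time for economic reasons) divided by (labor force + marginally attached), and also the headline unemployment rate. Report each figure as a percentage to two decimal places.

Broad underutilization rate ≈ 11.63%; headline unemployment rate ≈ 7.51%.

Labor force = 136.17 + 11.06 = 147.23 million.
Numerator = 11.06 + 1.28 + 4.93 = 17.27 million.
Denominator = 147.23 + 1.28 = 148.51 million.
Broad rate = 17.27 / 148.51 = 11.63%.
Headline unemployment rate = 11.06 / 147.23 = 7.51%.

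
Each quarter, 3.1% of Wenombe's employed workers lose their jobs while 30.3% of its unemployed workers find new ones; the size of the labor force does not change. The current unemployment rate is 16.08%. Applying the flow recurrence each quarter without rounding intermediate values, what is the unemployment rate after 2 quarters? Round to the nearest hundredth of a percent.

Unemployment rate after two quarters ≈ 12.30%.

With a fixed labor force, u_{t+1} = u_t + s·(1−u_t) − f·u_t = u_t·(1−s−f) + s.
Here 1−s−f = 0.666 and s = 0.031.
u_1 = 0.160800 × 0.666 + 0.031 = 0.138093.
u_2 = 0.138093 × 0.666 + 0.031 = 0.122970.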